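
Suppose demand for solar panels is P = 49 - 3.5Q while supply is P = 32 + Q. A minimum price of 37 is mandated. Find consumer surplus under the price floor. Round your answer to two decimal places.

20.57

Free-market equilibrium: 49 - 3.5Q = 32 + Q gives Q* = 3.7778, P* = 35.7778.
At P = 37, buyers demand (49 - 37)/3.5 = 3.4286 while sellers would supply more, so the quantity traded is 3.4286 at price 37.
CS is the triangle under demand above 37: (1/2)(3.4286)(49 - 37) = 20.5714.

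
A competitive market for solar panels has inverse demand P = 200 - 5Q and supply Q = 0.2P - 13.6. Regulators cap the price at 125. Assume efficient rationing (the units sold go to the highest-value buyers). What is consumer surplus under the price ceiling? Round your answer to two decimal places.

Rewriting supply in inverse form: P = 68 + 5Q.
Without the control, 200 - 5Q = 68 + 5Q so Q* = 13.2 and P* = 134.
At the ceiling price 125, quantity supplied is (125 - 68)/5 = 11.4; supply is the short side, so Q = 11.4 trades at P = 125.
The demand price at Q = 11.4 is 143. CS is the trapezoid between demand and 125 over [0, 11.4]: (1/2)[(200 - 125) + (143 - 125)](11.4) = 530.1.

530.10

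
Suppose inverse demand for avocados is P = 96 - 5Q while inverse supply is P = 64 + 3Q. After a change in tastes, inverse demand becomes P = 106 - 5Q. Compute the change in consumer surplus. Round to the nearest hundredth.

Initial equilibrium: Q_0 = 4, P_0 = 76; CS_0 = (1/2)(4)(20) = 40, PS_0 = (1/2)(4)(12) = 24.
New equilibrium: 106 - 5Q = 64 + 3Q gives Q_1 = 5.25, P_1 = 79.75; CS_1 = 68.9062, PS_1 = 41.3438.
Change in consumer surplus = 68.9062 - 40 = 28.9062.

28.91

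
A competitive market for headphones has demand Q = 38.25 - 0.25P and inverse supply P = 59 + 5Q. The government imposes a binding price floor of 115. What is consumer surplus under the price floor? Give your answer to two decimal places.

180.50

Rewriting demand in inverse form: P = 153 - 4Q.
Free-market equilibrium: 153 - 4Q = 59 + 5Q gives Q* = 10.4444, P* = 111.2222.
At P = 115, buyers demand (153 - 115)/4 = 9.5 while sellers would supply more, so the quantity traded is 9.5 at price 115.
CS is the triangle under demand above 115: (1/2)(9.5)(153 - 115) = 180.5.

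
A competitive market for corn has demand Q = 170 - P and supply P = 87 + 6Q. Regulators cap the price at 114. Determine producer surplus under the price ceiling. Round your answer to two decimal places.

60.75

Rewriting demand in inverse form: P = 170 - Q.
Free-market equilibrium: 170 - Q = 87 + 6Q gives Q* = 11.8571, P* = 158.1429.
At the ceiling price 114, quantity supplied is (114 - 87)/6 = 4.5; supply is the short side, so Q = 4.5 trades at P = 114.
PS is the triangle above supply below 114: (1/2)(4.5)(114 - 87) = 60.75.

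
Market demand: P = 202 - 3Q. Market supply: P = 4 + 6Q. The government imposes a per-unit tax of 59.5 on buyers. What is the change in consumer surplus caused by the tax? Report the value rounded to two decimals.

-370.77

Without the tax, 202 - 3Q = 4 + 6Q so Q* = 22 and P* = 136.
A tax on buyers shifts demand down by 59.5: (202 - 59.5) - 3Q = 4 + 6Q, so Q_t = 15.3889. Buyers pay P_b = 155.8333; sellers receive P_s = P_b - 59.5 = 96.3333.
Consumers lose the trapezoid between P* and P_b out to Q_t plus the triangle from Q_t to Q*: change in CS = 355.2269 - 726 = -370.7731.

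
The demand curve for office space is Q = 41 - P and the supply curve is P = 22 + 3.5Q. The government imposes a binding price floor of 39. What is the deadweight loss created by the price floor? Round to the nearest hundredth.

Rewriting demand in inverse form: P = 41 - Q.
Without the control, 41 - Q = 22 + 3.5Q so Q* = 4.2222 and P* = 36.7778.
At the floor price 39, quantity demanded is (41 - 39)/1 = 2; demand is the short side, so Q = 2 trades at P = 39.
The lost-trades triangle has base Q* - 2 = 2.2222 and height equal to the gap between the curves at Q = 2, which is 39 - 29 = 10. DWL = (1/2)(2.2222)(10) = 11.1111.

11.11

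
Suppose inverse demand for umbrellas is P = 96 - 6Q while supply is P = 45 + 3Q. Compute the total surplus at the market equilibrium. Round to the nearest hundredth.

Equilibrium: 96 - 6Q = 45 + 3Q, so Q* = 5.6667 and P* = 62.
CS = (1/2)(5.6667)(34) = 96.3333 and PS = (1/2)(5.6667)(17) = 48.1667, so total surplus = 144.5.

144.50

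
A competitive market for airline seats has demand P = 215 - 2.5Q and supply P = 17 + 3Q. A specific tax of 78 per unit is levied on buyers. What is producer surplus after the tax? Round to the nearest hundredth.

714.05

Without the tax, 215 - 2.5Q = 17 + 3Q so Q* = 36 and P* = 125.
A tax on buyers shifts demand down by 78: (215 - 78) - 2.5Q = 17 + 3Q, so Q_t = 21.8182. Buyers pay P_b = 160.4545; sellers receive P_s = P_b - 78 = 82.4545.
PS = (1/2)(Q_t)(P_s - 17) = (1/2)(21.8182)(65.4545) = 714.0496.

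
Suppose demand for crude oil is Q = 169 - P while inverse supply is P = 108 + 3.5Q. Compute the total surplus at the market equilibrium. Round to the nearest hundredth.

Rewriting demand in inverse form: P = 169 - Q.
Set 169 - Q = 108 + 3.5Q, which gives 61 = 4.5Q, so Q* = 13.5556 and P* = 169 - (13.5556) = 155.4444.
CS = (1/2)(13.5556)(13.5556) = 91.8765 and PS = (1/2)(13.5556)(47.4444) = 321.5679, so total surplus = 413.4444.

413.44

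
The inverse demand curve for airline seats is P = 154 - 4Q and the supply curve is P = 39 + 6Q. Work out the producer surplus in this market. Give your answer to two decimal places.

Set 154 - 4Q = 39 + 6Q, which gives 115 = 10Q, so Q* = 11.5 and P* = 154 - 4(11.5) = 108.
Producer surplus is the triangle above supply below P*: (1/2)(11.5)(108 - 39) = (1/2)(11.5)(69) = 396.75.

396.75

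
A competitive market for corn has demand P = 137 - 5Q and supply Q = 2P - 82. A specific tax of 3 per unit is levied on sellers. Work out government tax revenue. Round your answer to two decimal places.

50.73

Rewriting supply in inverse form: P = 41 + 0.5Q.
Without the tax, 137 - 5Q = 41 + 0.5Q so Q* = 17.4545 and P* = 49.7273.
With the tax, sellers need 3 more per unit: 137 - 5Q = 41 + 0.5Q + 3, so Q_t = 16.9091. Buyers pay P_b = 52.4545; sellers receive P_s = P_b - 3 = 49.4545.
Revenue is the tax times quantity traded: 3 x 16.9091 = 50.7273.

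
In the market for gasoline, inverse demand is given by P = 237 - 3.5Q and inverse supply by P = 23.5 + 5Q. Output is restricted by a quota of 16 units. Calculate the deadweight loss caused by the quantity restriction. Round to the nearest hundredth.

353.31

Unrestricted equilibrium: Q* = (237 - 23.5)/(3.5 + 5) = 25.1176.
At Q = 16 the demand price is 237 - 3.5(16) = 181 and the supply price is 23.5 + 5(16) = 103.5.
DWL = (1/2)(gap between curves at 16) x (Q* - 16) = (1/2)(77.5)(9.1176) = 353.3088.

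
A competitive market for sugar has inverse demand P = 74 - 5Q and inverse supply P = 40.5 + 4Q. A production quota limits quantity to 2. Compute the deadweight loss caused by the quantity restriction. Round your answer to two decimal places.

Without the quota, 74 - 5Q = 40.5 + 4Q gives Q* = 3.7222.
At Q = 2 the demand price is 74 - 5(2) = 64 and the supply price is 40.5 + 4(2) = 48.5.
DWL = (1/2)(gap between curves at 2) x (Q* - 2) = (1/2)(15.5)(1.7222) = 13.3472.

13.35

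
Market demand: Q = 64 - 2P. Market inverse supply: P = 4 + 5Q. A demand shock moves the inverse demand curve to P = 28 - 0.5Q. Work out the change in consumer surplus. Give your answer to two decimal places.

-1.72

Rewriting demand in inverse form: P = 32 - 0.5Q.
Initial equilibrium: Q_0 = 5.0909, P_0 = 29.4545; CS_0 = (1/2)(5.0909)(2.5455) = 6.4793, PS_0 = (1/2)(5.0909)(25.4545) = 64.7934.
New equilibrium: 28 - 0.5Q = 4 + 5Q gives Q_1 = 4.3636, P_1 = 25.8182; CS_1 = 4.7603, PS_1 = 47.6033.
Change in consumer surplus = 4.7603 - 6.4793 = -1.719.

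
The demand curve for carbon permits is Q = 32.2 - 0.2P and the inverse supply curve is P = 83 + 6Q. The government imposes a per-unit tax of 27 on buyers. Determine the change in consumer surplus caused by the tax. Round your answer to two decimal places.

Rewriting demand in inverse form: P = 161 - 5Q.
Without the tax, 161 - 5Q = 83 + 6Q so Q* = 7.0909 and P* = 125.5455.
A tax on buyers shifts demand down by 27: (161 - 27) - 5Q = 83 + 6Q, so Q_t = 4.6364. Buyers pay P_b = 137.8182; sellers receive P_s = P_b - 27 = 110.8182.
CS falls from (1/2)(7.0909)(35.4545) = 125.7025 to (1/2)(4.6364)(23.1818) = 53.7397, a change of -71.9628.

-71.96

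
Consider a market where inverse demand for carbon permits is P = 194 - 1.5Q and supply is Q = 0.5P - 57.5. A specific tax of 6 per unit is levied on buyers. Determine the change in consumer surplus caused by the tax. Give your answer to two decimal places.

Rewriting supply in inverse form: P = 115 + 2Q.
Without the tax, 194 - 1.5Q = 115 + 2Q so Q* = 22.5714 and P* = 160.1429.
A tax on buyers shifts demand down by 6: (194 - 6) - 1.5Q = 115 + 2Q, so Q_t = 20.8571. Buyers pay P_b = 162.7143; sellers receive P_s = P_b - 6 = 156.7143.
Consumers lose the trapezoid between P* and P_b out to Q_t plus the triangle from Q_t to Q*: change in CS = 326.2653 - 382.102 = -55.8367.

-55.84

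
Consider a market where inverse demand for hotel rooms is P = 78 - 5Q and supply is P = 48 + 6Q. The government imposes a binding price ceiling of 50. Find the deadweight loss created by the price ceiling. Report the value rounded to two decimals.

31.52

Free-market equilibrium: 78 - 5Q = 48 + 6Q gives Q* = 2.7273, P* = 64.3636.
At P = 50, sellers supply (50 - 48)/6 = 0.3333 while buyers want more, so the quantity traded is 0.3333 at price 50.
At Q = 0.3333 the demand price is 76.3333 and the supply price is 50. Deadweight loss is the triangle between the curves from 0.3333 to 2.7273: (1/2)(76.3333 - 50)(2.7273 - 0.3333) = 31.5202.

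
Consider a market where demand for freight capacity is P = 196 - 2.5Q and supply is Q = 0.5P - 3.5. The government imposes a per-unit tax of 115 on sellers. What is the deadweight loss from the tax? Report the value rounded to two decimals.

Rewriting supply in inverse form: P = 7 + 2Q.
Without the tax, 196 - 2.5Q = 7 + 2Q so Q* = 42 and P* = 91.
With the tax, sellers need 115 more per unit: 196 - 2.5Q = 7 + 2Q + 115, so Q_t = 16.4444. Buyers pay P_b = 154.8889; sellers receive P_s = P_b - 115 = 39.8889.
The welfare triangle lost has base Q* - Q_t = 25.5556 and height t = 115, so DWL = (1/2)(25.5556)(115) = 1469.4444.

1469.44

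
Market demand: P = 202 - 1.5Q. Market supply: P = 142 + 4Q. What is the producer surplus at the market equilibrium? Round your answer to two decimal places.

Set 202 - 1.5Q = 142 + 4Q, which gives 60 = 5.5Q, so Q* = 10.9091 and P* = 202 - 1.5(10.9091) = 185.6364.
PS is the area between P* and the supply curve from 0 to Q*: (1/2)(10.9091)(43.6364) = 238.0165.

238.02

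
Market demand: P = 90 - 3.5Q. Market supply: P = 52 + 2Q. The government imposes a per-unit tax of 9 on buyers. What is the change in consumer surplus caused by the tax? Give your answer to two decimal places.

Pre-tax equilibrium: 90 - 3.5Q = 52 + 2Q gives Q* = 6.9091, P* = 65.8182.
With the tax, buyers' net willingness to pay falls by 9: (90 - 9) - 3.5Q = 52 + 2Q, so Q_t = 5.2727. Buyers pay P_b = 71.5455; sellers receive P_s = P_b - 9 = 62.5455.
CS falls from (1/2)(6.9091)(24.1818) = 83.5372 to (1/2)(5.2727)(18.4545) = 48.6529, a change of -34.8843.

-34.88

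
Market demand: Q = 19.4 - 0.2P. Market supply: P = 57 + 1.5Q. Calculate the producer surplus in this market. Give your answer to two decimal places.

28.40

Rewriting demand in inverse form: P = 97 - 5Q.
Equilibrium: 97 - 5Q = 57 + 1.5Q, so Q* = 6.1538 and P* = 66.2308.
The supply curve's price intercept is 57, so PS = (1/2)(Q*)(P* - 57) = (1/2)(6.1538)(9.2308) = 28.4024.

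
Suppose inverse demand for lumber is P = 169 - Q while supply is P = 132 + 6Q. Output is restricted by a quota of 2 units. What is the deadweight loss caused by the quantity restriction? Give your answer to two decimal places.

Unrestricted equilibrium: Q* = (169 - 132)/(1 + 6) = 5.2857.
At Q = 2 the demand price is 169 - (2) = 167 and the supply price is 132 + 6(2) = 144.
Deadweight loss is the triangle between the curves from 2 to 5.2857: (1/2)(167 - 144)(5.2857 - 2) = 37.7857.

37.79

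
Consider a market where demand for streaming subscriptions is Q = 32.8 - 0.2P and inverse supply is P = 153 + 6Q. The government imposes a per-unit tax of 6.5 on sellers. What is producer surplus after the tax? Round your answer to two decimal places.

0.50

Rewriting demand in inverse form: P = 164 - 5Q.
Pre-tax equilibrium: 164 - 5Q = 153 + 6Q gives Q* = 1, P* = 159.
A tax on sellers shifts supply up by 6.5: 164 - 5Q = 153 + 6Q + 6.5, so Q_t = 0.4091. Buyers pay P_b = 161.9545; sellers receive P_s = P_b - 6.5 = 155.4545.
PS = (1/2)(Q_t)(P_s - 153) = (1/2)(0.4091)(2.4545) = 0.5021.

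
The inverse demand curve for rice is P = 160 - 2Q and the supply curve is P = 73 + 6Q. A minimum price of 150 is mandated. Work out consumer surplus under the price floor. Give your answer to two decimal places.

Without the control, 160 - 2Q = 73 + 6Q so Q* = 10.875 and P* = 138.25.
At P = 150, buyers demand (160 - 150)/2 = 5 while sellers would supply more, so the quantity traded is 5 at price 150.
CS is the triangle under demand above 150: (1/2)(5)(160 - 150) = 25.

25.00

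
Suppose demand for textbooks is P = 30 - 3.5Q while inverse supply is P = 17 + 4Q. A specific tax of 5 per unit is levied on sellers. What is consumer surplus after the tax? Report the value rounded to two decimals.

1.99

Pre-tax equilibrium: 30 - 3.5Q = 17 + 4Q gives Q* = 1.7333, P* = 23.9333.
With the tax, sellers need 5 more per unit: 30 - 3.5Q = 17 + 4Q + 5, so Q_t = 1.0667. Buyers pay P_b = 26.2667; sellers receive P_s = P_b - 5 = 21.2667.
Consumer surplus is the triangle under demand above P_b: (1/2)(1.0667)(30 - 26.2667) = 1.9911.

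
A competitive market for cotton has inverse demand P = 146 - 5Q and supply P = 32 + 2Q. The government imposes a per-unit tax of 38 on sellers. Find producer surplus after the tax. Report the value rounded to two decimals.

117.88

Without the tax, 146 - 5Q = 32 + 2Q so Q* = 16.2857 and P* = 64.5714.
A tax on sellers shifts supply up by 38: 146 - 5Q = 32 + 2Q + 38, so Q_t = 10.8571. Buyers pay P_b = 91.7143; sellers receive P_s = P_b - 38 = 53.7143.
PS = (1/2)(Q_t)(P_s - 32) = (1/2)(10.8571)(21.7143) = 117.8776.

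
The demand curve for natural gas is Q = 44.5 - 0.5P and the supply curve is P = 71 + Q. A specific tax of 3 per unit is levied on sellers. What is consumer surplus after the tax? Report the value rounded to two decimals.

Rewriting demand in inverse form: P = 89 - 2Q.
Without the tax, 89 - 2Q = 71 + Q so Q* = 6 and P* = 77.
A tax on sellers shifts supply up by 3: 89 - 2Q = 71 + Q + 3, so Q_t = 5. Buyers pay P_b = 79; sellers receive P_s = P_b - 3 = 76.
CS = (1/2)(Q_t)(89 - P_b) = (1/2)(5)(10) = 25.

25.00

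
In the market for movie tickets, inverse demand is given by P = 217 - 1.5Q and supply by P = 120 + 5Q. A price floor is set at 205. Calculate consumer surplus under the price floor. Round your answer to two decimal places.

48.00

Free-market equilibrium: 217 - 1.5Q = 120 + 5Q gives Q* = 14.9231, P* = 194.6154.
At P = 205, buyers demand (217 - 205)/1.5 = 8 while sellers would supply more, so the quantity traded is 8 at price 205.
CS is the triangle under demand above 205: (1/2)(8)(217 - 205) = 48.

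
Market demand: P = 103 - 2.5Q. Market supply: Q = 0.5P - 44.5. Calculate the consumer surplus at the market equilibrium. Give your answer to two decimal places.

Rewriting supply in inverse form: P = 89 + 2Q.
Setting demand equal to supply, 14 = 4.5Q, so Q* = 3.1111 and P* = 95.2222.
CS is the area between the demand curve and P* from 0 to Q*: (1/2)(3.1111)(7.7778) = 12.0988.

12.10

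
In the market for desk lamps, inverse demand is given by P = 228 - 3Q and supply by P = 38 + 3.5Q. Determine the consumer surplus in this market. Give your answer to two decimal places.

Equilibrium: 228 - 3Q = 38 + 3.5Q, so Q* = 29.2308 and P* = 140.3077.
CS is the area between the demand curve and P* from 0 to Q*: (1/2)(29.2308)(87.6923) = 1281.6568.

1281.66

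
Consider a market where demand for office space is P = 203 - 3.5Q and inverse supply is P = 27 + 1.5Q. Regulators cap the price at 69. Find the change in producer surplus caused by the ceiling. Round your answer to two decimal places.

-341.28

Without the control, 203 - 3.5Q = 27 + 1.5Q so Q* = 35.2 and P* = 79.8.
At the ceiling price 69, quantity supplied is (69 - 27)/1.5 = 28; supply is the short side, so Q = 28 trades at P = 69.
PS goes from (1/2)(35.2)(52.8) = 929.28 to 588 (computed as (69 - 27)(28) - (1/2)(1.5)(28)^2), a change of -341.28.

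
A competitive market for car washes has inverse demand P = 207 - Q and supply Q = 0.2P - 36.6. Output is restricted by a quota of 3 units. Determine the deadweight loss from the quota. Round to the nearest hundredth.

3.00

Rewriting supply in inverse form: P = 183 + 5Q.
Unrestricted equilibrium: Q* = (207 - 183)/(1 + 5) = 4.
At Q = 3 the demand price is 207 - (3) = 204 and the supply price is 183 + 5(3) = 198.
DWL = (1/2)(gap between curves at 3) x (Q* - 3) = (1/2)(6)(1) = 3.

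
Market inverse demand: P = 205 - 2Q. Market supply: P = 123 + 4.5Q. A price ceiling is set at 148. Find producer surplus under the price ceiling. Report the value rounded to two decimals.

Free-market equilibrium: 205 - 2Q = 123 + 4.5Q gives Q* = 12.6154, P* = 179.7692.
At P = 148, sellers supply (148 - 123)/4.5 = 5.5556 while buyers want more, so the quantity traded is 5.5556 at price 148.
PS is the triangle above supply below 148: (1/2)(5.5556)(148 - 123) = 69.4444.

69.44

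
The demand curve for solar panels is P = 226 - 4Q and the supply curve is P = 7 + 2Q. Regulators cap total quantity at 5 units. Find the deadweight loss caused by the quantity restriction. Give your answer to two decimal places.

Unrestricted equilibrium: Q* = (226 - 7)/(4 + 2) = 36.5.
At Q = 5 the demand price is 226 - 4(5) = 206 and the supply price is 7 + 2(5) = 17.
Deadweight loss is the triangle between the curves from 5 to 36.5: (1/2)(206 - 17)(36.5 - 5) = 2976.75.

2976.75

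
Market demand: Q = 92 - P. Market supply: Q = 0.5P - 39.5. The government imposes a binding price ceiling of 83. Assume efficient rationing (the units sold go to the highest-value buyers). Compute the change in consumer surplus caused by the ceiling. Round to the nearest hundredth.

Rewriting demand in inverse form: P = 92 - Q.
Rewriting supply in inverse form: P = 79 + 2Q.
Without the control, 92 - Q = 79 + 2Q so Q* = 4.3333 and P* = 87.6667.
At the ceiling price 83, quantity supplied is (83 - 79)/2 = 2; supply is the short side, so Q = 2 trades at P = 83.
CS goes from (1/2)(4.3333)(4.3333) = 9.3889 to 16 (computed as (92 - 83)(2) - (1/2)(1)(2)^2), a change of 6.6111.

6.61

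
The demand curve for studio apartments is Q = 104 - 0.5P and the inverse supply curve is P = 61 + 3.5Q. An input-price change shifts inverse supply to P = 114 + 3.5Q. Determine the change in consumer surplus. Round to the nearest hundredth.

-422.25

Rewriting demand in inverse form: P = 208 - 2Q.
Initial equilibrium: Q_0 = 26.7273, P_0 = 154.5455; CS_0 = (1/2)(26.7273)(53.4545) = 714.3471, PS_0 = (1/2)(26.7273)(93.5455) = 1250.1074.
New equilibrium: 208 - 2Q = 114 + 3.5Q gives Q_1 = 17.0909, P_1 = 173.8182; CS_1 = 292.0992, PS_1 = 511.1736.
Change in consumer surplus = 292.0992 - 714.3471 = -422.2479.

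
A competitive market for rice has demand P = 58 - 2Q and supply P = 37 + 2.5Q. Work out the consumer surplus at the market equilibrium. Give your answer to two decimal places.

21.78

Equilibrium: 58 - 2Q = 37 + 2.5Q, so Q* = 4.6667 and P* = 48.6667.
CS is the area between the demand curve and P* from 0 to Q*: (1/2)(4.6667)(9.3333) = 21.7778.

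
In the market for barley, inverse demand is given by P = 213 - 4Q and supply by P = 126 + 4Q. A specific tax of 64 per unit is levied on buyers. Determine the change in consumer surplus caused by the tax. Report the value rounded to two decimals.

Pre-tax equilibrium: 213 - 4Q = 126 + 4Q gives Q* = 10.875, P* = 169.5.
A tax on buyers shifts demand down by 64: (213 - 64) - 4Q = 126 + 4Q, so Q_t = 2.875. Buyers pay P_b = 201.5; sellers receive P_s = P_b - 64 = 137.5.
CS falls from (1/2)(10.875)(43.5) = 236.5312 to (1/2)(2.875)(11.5) = 16.5312, a change of -220.

-220.00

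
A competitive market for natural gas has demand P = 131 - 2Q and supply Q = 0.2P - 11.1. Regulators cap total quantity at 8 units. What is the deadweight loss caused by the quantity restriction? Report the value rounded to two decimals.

27.16

Rewriting supply in inverse form: P = 55.5 + 5Q.
Without the quota, 131 - 2Q = 55.5 + 5Q gives Q* = 10.7857.
At Q = 8 the demand price is 131 - 2(8) = 115 and the supply price is 55.5 + 5(8) = 95.5.
DWL = (1/2)(gap between curves at 8) x (Q* - 8) = (1/2)(19.5)(2.7857) = 27.1607.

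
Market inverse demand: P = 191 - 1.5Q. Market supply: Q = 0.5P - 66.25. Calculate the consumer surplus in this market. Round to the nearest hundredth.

209.53

Rewriting supply in inverse form: P = 132.5 + 2Q.
Setting demand equal to supply, 58.5 = 3.5Q, so Q* = 16.7143 and P* = 165.9286.
CS is the area between the demand curve and P* from 0 to Q*: (1/2)(16.7143)(25.0714) = 209.5255.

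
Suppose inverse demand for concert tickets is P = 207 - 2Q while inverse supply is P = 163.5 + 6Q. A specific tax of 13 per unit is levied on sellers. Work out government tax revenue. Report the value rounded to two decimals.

49.56

Without the tax, 207 - 2Q = 163.5 + 6Q so Q* = 5.4375 and P* = 196.125.
With the tax, sellers need 13 more per unit: 207 - 2Q = 163.5 + 6Q + 13, so Q_t = 3.8125. Buyers pay P_b = 199.375; sellers receive P_s = P_b - 13 = 186.375.
Tax revenue = t x Q_t = 13 x 3.8125 = 49.5625.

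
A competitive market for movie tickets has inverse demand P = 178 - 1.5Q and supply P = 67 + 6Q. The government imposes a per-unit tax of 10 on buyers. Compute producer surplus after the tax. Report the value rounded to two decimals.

Without the tax, 178 - 1.5Q = 67 + 6Q so Q* = 14.8 and P* = 155.8.
With the tax, buyers' net willingness to pay falls by 10: (178 - 10) - 1.5Q = 67 + 6Q, so Q_t = 13.4667. Buyers pay P_b = 157.8; sellers receive P_s = P_b - 10 = 147.8.
Producer surplus is the triangle above supply below P_s: (1/2)(13.4667)(147.8 - 67) = 544.0533.

544.05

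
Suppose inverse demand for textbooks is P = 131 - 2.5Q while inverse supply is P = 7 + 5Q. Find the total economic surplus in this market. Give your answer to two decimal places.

Setting demand equal to supply, 124 = 7.5Q, so Q* = 16.5333 and P* = 89.6667.
Total surplus is the full triangle between the curves from 0 to Q*: (1/2)(16.5333)(131 - 7) = 1025.0667.

1025.07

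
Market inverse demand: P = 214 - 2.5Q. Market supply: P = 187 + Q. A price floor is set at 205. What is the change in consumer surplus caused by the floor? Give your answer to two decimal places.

-58.19

Without the control, 214 - 2.5Q = 187 + Q so Q* = 7.7143 and P* = 194.7143.
At P = 205, buyers demand (214 - 205)/2.5 = 3.6 while sellers would supply more, so the quantity traded is 3.6 at price 205.
CS goes from (1/2)(7.7143)(19.2857) = 74.3878 to 16.2 (computed as (214 - 205)(3.6) - (1/2)(2.5)(3.6)^2), a change of -58.1878.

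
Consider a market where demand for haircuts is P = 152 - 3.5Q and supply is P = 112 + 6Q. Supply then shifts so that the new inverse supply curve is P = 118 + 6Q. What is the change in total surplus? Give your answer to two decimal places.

Initial equilibrium: Q_0 = 4.2105, P_0 = 137.2632; CS_0 = (1/2)(4.2105)(14.7368) = 31.0249, PS_0 = (1/2)(4.2105)(25.2632) = 53.1856.
New equilibrium: 152 - 3.5Q = 118 + 6Q gives Q_1 = 3.5789, P_1 = 139.4737; CS_1 = 22.4155, PS_1 = 38.4266.
Change in total surplus = (22.4155 + 38.4266) - (31.0249 + 53.1856) = -23.3684.

-23.37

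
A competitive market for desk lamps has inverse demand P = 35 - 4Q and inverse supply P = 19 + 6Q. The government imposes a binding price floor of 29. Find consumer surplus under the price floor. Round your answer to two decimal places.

Without the control, 35 - 4Q = 19 + 6Q so Q* = 1.6 and P* = 28.6.
At P = 29, buyers demand (35 - 29)/4 = 1.5 while sellers would supply more, so the quantity traded is 1.5 at price 29.
CS is the triangle under demand above 29: (1/2)(1.5)(35 - 29) = 4.5.

4.50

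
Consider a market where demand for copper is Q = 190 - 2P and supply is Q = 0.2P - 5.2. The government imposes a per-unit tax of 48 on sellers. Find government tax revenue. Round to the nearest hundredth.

Rewriting demand in inverse form: P = 95 - 0.5Q.
Rewriting supply in inverse form: P = 26 + 5Q.
Pre-tax equilibrium: 95 - 0.5Q = 26 + 5Q gives Q* = 12.5455, P* = 88.7273.
With the tax, sellers need 48 more per unit: 95 - 0.5Q = 26 + 5Q + 48, so Q_t = 3.8182. Buyers pay P_b = 93.0909; sellers receive P_s = P_b - 48 = 45.0909.
Tax revenue = t x Q_t = 48 x 3.8182 = 183.2727.

183.27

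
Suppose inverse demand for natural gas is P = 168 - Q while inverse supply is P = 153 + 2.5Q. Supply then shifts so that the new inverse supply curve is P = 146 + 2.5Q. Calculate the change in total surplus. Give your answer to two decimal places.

Initial equilibrium: Q_0 = 4.2857, P_0 = 163.7143; CS_0 = (1/2)(4.2857)(4.2857) = 9.1837, PS_0 = (1/2)(4.2857)(10.7143) = 22.9592.
New equilibrium: 168 - Q = 146 + 2.5Q gives Q_1 = 6.2857, P_1 = 161.7143; CS_1 = 19.7551, PS_1 = 49.3878.
Change in total surplus = (19.7551 + 49.3878) - (9.1837 + 22.9592) = 37.

37.00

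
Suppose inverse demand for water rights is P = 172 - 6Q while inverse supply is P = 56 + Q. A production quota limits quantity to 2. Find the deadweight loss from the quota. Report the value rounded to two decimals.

743.14

Without the quota, 172 - 6Q = 56 + Q gives Q* = 16.5714.
At Q = 2 the demand price is 172 - 6(2) = 160 and the supply price is 56 + (2) = 58.
DWL = (1/2)(gap between curves at 2) x (Q* - 2) = (1/2)(102)(14.5714) = 743.1429.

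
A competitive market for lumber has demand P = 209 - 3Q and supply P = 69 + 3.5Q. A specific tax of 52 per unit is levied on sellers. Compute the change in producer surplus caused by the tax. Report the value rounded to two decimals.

Pre-tax equilibrium: 209 - 3Q = 69 + 3.5Q gives Q* = 21.5385, P* = 144.3846.
A tax on sellers shifts supply up by 52: 209 - 3Q = 69 + 3.5Q + 52, so Q_t = 13.5385. Buyers pay P_b = 168.3846; sellers receive P_s = P_b - 52 = 116.3846.
PS falls from (1/2)(21.5385)(75.3846) = 811.8343 to (1/2)(13.5385)(47.3846) = 320.7574, a change of -491.0769.

-491.08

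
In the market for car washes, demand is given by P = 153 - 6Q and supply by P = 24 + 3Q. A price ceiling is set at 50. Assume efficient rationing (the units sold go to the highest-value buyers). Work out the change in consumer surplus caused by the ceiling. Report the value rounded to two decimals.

51.00

Free-market equilibrium: 153 - 6Q = 24 + 3Q gives Q* = 14.3333, P* = 67.
At P = 50, sellers supply (50 - 24)/3 = 8.6667 while buyers want more, so the quantity traded is 8.6667 at price 50.
CS goes from (1/2)(14.3333)(86) = 616.3333 to 667.3333 (computed as (153 - 50)(8.6667) - (1/2)(6)(8.6667)^2), a change of 51.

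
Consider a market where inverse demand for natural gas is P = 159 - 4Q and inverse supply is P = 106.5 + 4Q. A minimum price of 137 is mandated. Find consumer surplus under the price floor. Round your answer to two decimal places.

Without the control, 159 - 4Q = 106.5 + 4Q so Q* = 6.5625 and P* = 132.75.
At P = 137, buyers demand (159 - 137)/4 = 5.5 while sellers would supply more, so the quantity traded is 5.5 at price 137.
CS is the triangle under demand above 137: (1/2)(5.5)(159 - 137) = 60.5.

60.50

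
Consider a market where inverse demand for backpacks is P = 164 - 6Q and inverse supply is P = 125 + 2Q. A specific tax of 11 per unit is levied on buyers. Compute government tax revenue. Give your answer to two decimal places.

38.50

Pre-tax equilibrium: 164 - 6Q = 125 + 2Q gives Q* = 4.875, P* = 134.75.
A tax on buyers shifts demand down by 11: (164 - 11) - 6Q = 125 + 2Q, so Q_t = 3.5. Buyers pay P_b = 143; sellers receive P_s = P_b - 11 = 132.
Revenue is the tax times quantity traded: 11 x 3.5 = 38.5.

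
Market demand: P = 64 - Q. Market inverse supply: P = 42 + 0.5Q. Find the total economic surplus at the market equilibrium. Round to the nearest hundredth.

Setting demand equal to supply, 22 = 1.5Q, so Q* = 14.6667 and P* = 49.3333.
CS = (1/2)(14.6667)(14.6667) = 107.5556 and PS = (1/2)(14.6667)(7.3333) = 53.7778, so total surplus = 161.3333.

161.33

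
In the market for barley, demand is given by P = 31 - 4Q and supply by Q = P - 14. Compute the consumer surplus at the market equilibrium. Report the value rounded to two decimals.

Rewriting supply in inverse form: P = 14 + Q.
Set 31 - 4Q = 14 + Q, which gives 17 = 5Q, so Q* = 3.4 and P* = 31 - 4(3.4) = 17.4.
The demand choke price is 31, so CS = (1/2)(Q*)(31 - P*) = (1/2)(3.4)(13.6) = 23.12.

23.12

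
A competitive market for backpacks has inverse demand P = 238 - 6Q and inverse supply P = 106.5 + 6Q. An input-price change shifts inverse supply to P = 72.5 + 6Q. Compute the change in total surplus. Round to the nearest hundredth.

420.75

Initial equilibrium: Q_0 = 10.9583, P_0 = 172.25; CS_0 = (1/2)(10.9583)(65.75) = 360.2552, PS_0 = (1/2)(10.9583)(65.75) = 360.2552.
New equilibrium: 238 - 6Q = 72.5 + 6Q gives Q_1 = 13.7917, P_1 = 155.25; CS_1 = 570.6302, PS_1 = 570.6302.
Change in total surplus = (570.6302 + 570.6302) - (360.2552 + 360.2552) = 420.75.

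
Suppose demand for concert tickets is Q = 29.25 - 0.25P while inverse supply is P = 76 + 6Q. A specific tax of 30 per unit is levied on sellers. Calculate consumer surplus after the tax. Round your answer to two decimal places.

Rewriting demand in inverse form: P = 117 - 4Q.
Without the tax, 117 - 4Q = 76 + 6Q so Q* = 4.1 and P* = 100.6.
With the tax, sellers need 30 more per unit: 117 - 4Q = 76 + 6Q + 30, so Q_t = 1.1. Buyers pay P_b = 112.6; sellers receive P_s = P_b - 30 = 82.6.
CS = (1/2)(Q_t)(117 - P_b) = (1/2)(1.1)(4.4) = 2.42.

2.42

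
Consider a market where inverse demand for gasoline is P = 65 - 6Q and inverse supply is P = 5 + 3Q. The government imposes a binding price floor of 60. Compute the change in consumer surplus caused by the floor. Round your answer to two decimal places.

-131.25

Free-market equilibrium: 65 - 6Q = 5 + 3Q gives Q* = 6.6667, P* = 25.
At the floor price 60, quantity demanded is (65 - 60)/6 = 0.8333; demand is the short side, so Q = 0.8333 trades at P = 60.
CS goes from (1/2)(6.6667)(40) = 133.3333 to 2.0833 (computed as (65 - 60)(0.8333) - (1/2)(6)(0.8333)^2), a change of -131.25.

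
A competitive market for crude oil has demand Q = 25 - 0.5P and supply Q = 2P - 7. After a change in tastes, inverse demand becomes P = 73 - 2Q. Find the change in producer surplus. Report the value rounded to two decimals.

106.72

Rewriting demand in inverse form: P = 50 - 2Q.
Rewriting supply in inverse form: P = 3.5 + 0.5Q.
Initial equilibrium: Q_0 = 18.6, P_0 = 12.8; CS_0 = (1/2)(18.6)(37.2) = 345.96, PS_0 = (1/2)(18.6)(9.3) = 86.49.
New equilibrium: 73 - 2Q = 3.5 + 0.5Q gives Q_1 = 27.8, P_1 = 17.4; CS_1 = 772.84, PS_1 = 193.21.
Change in producer surplus = 193.21 - 86.49 = 106.72.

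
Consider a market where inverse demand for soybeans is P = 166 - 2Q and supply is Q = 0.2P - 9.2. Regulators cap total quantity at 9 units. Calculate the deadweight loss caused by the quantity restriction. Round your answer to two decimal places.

232.07

Rewriting supply in inverse form: P = 46 + 5Q.
Unrestricted equilibrium: Q* = (166 - 46)/(2 + 5) = 17.1429.
At Q = 9 the demand price is 166 - 2(9) = 148 and the supply price is 46 + 5(9) = 91.
DWL = (1/2)(gap between curves at 9) x (Q* - 9) = (1/2)(57)(8.1429) = 232.0714.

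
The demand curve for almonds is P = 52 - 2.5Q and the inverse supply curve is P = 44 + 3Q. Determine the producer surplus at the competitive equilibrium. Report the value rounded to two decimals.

Setting demand equal to supply, 8 = 5.5Q, so Q* = 1.4545 and P* = 48.3636.
The supply curve's price intercept is 44, so PS = (1/2)(Q*)(P* - 44) = (1/2)(1.4545)(4.3636) = 3.1736.

3.17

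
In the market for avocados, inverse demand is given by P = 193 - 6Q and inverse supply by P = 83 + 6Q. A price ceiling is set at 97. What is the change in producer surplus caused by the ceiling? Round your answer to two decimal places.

-235.75

Without the control, 193 - 6Q = 83 + 6Q so Q* = 9.1667 and P* = 138.
At the ceiling price 97, quantity supplied is (97 - 83)/6 = 2.3333; supply is the short side, so Q = 2.3333 trades at P = 97.
PS goes from (1/2)(9.1667)(55) = 252.0833 to 16.3333 (computed as (97 - 83)(2.3333) - (1/2)(6)(2.3333)^2), a change of -235.75.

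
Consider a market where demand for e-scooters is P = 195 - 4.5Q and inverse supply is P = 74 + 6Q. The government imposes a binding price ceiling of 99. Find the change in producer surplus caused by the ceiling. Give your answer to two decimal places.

-346.31

Free-market equilibrium: 195 - 4.5Q = 74 + 6Q gives Q* = 11.5238, P* = 143.1429.
At the ceiling price 99, quantity supplied is (99 - 74)/6 = 4.1667; supply is the short side, so Q = 4.1667 trades at P = 99.
PS goes from (1/2)(11.5238)(69.1429) = 398.3946 to 52.0833 (computed as (99 - 74)(4.1667) - (1/2)(6)(4.1667)^2), a change of -346.3112.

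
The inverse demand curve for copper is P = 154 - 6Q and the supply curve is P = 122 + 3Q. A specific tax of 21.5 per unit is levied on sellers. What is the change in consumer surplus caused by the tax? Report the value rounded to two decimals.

-33.84

Without the tax, 154 - 6Q = 122 + 3Q so Q* = 3.5556 and P* = 132.6667.
A tax on sellers shifts supply up by 21.5: 154 - 6Q = 122 + 3Q + 21.5, so Q_t = 1.1667. Buyers pay P_b = 147; sellers receive P_s = P_b - 21.5 = 125.5.
Consumers lose the trapezoid between P* and P_b out to Q_t plus the triangle from Q_t to Q*: change in CS = 4.0833 - 37.9259 = -33.8426.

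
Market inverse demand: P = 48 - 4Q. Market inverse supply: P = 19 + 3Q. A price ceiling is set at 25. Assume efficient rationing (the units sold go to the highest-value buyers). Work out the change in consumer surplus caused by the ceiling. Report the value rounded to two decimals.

Without the control, 48 - 4Q = 19 + 3Q so Q* = 4.1429 and P* = 31.4286.
At the ceiling price 25, quantity supplied is (25 - 19)/3 = 2; supply is the short side, so Q = 2 trades at P = 25.
CS goes from (1/2)(4.1429)(16.5714) = 34.3265 to 38 (computed as (48 - 25)(2) - (1/2)(4)(2)^2), a change of 3.6735.

3.67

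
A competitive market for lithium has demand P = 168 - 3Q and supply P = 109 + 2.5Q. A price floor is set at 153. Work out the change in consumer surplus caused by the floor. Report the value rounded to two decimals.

Free-market equilibrium: 168 - 3Q = 109 + 2.5Q gives Q* = 10.7273, P* = 135.8182.
At P = 153, buyers demand (168 - 153)/3 = 5 while sellers would supply more, so the quantity traded is 5 at price 153.
CS goes from (1/2)(10.7273)(32.1818) = 172.6116 to 37.5 (computed as (168 - 153)(5) - (1/2)(3)(5)^2), a change of -135.1116.

-135.11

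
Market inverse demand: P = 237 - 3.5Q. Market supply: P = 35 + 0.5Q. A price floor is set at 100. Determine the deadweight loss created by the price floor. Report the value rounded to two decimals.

257.97

Without the control, 237 - 3.5Q = 35 + 0.5Q so Q* = 50.5 and P* = 60.25.
At the floor price 100, quantity demanded is (237 - 100)/3.5 = 39.1429; demand is the short side, so Q = 39.1429 trades at P = 100.
At Q = 39.1429 the demand price is 100 and the supply price is 54.5714. Deadweight loss is the triangle between the curves from 39.1429 to 50.5: (1/2)(100 - 54.5714)(50.5 - 39.1429) = 257.9694.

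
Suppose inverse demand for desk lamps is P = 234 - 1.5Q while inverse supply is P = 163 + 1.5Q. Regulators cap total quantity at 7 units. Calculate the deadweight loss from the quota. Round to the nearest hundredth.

Unrestricted equilibrium: Q* = (234 - 163)/(1.5 + 1.5) = 23.6667.
At Q = 7 the demand price is 234 - 1.5(7) = 223.5 and the supply price is 163 + 1.5(7) = 173.5.
Deadweight loss is the triangle between the curves from 7 to 23.6667: (1/2)(223.5 - 173.5)(23.6667 - 7) = 416.6667.

416.67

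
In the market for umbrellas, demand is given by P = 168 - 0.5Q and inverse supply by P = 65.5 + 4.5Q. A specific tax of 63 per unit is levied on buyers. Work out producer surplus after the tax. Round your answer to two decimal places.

Pre-tax equilibrium: 168 - 0.5Q = 65.5 + 4.5Q gives Q* = 20.5, P* = 157.75.
With the tax, buyers' net willingness to pay falls by 63: (168 - 63) - 0.5Q = 65.5 + 4.5Q, so Q_t = 7.9. Buyers pay P_b = 164.05; sellers receive P_s = P_b - 63 = 101.05.
Producer surplus is the triangle above supply below P_s: (1/2)(7.9)(101.05 - 65.5) = 140.4225.

140.42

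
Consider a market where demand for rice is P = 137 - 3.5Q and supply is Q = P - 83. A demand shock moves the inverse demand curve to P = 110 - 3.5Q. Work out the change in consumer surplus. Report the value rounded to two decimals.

Rewriting supply in inverse form: P = 83 + Q.
Initial equilibrium: Q_0 = 12, P_0 = 95; CS_0 = (1/2)(12)(42) = 252, PS_0 = (1/2)(12)(12) = 72.
New equilibrium: 110 - 3.5Q = 83 + Q gives Q_1 = 6, P_1 = 89; CS_1 = 63, PS_1 = 18.
Change in consumer surplus = 63 - 252 = -189.

-189.00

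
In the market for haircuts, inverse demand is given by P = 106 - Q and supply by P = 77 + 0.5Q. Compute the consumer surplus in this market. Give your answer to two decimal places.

186.89

Setting demand equal to supply, 29 = 1.5Q, so Q* = 19.3333 and P* = 86.6667.
Consumer surplus is the triangle under demand above P*: (1/2)(19.3333)(106 - 86.6667) = (1/2)(19.3333)(19.3333) = 186.8889.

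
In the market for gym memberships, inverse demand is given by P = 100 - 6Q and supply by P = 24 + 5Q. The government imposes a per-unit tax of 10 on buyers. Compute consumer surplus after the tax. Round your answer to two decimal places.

108.00

Pre-tax equilibrium: 100 - 6Q = 24 + 5Q gives Q* = 6.9091, P* = 58.5455.
With the tax, buyers' net willingness to pay falls by 10: (100 - 10) - 6Q = 24 + 5Q, so Q_t = 6. Buyers pay P_b = 64; sellers receive P_s = P_b - 10 = 54.
CS = (1/2)(Q_t)(100 - P_b) = (1/2)(6)(36) = 108.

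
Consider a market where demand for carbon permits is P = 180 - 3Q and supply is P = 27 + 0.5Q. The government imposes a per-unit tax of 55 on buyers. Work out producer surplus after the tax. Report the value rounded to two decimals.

Without the tax, 180 - 3Q = 27 + 0.5Q so Q* = 43.7143 and P* = 48.8571.
A tax on buyers shifts demand down by 55: (180 - 55) - 3Q = 27 + 0.5Q, so Q_t = 28. Buyers pay P_b = 96; sellers receive P_s = P_b - 55 = 41.
PS = (1/2)(Q_t)(P_s - 27) = (1/2)(28)(14) = 196.

196.00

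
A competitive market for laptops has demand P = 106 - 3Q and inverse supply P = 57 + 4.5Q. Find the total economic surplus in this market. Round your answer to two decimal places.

160.07

Equilibrium: 106 - 3Q = 57 + 4.5Q, so Q* = 6.5333 and P* = 86.4.
Total surplus is the full triangle between the curves from 0 to Q*: (1/2)(6.5333)(106 - 57) = 160.0667.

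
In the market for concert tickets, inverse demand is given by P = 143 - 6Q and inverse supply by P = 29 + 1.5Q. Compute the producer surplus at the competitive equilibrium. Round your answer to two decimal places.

Set 143 - 6Q = 29 + 1.5Q, which gives 114 = 7.5Q, so Q* = 15.2 and P* = 143 - 6(15.2) = 51.8.
PS is the area between P* and the supply curve from 0 to Q*: (1/2)(15.2)(22.8) = 173.28.

173.28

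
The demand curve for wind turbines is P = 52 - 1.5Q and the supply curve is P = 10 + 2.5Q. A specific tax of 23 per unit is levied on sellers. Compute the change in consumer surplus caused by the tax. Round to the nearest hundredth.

-65.77

Without the tax, 52 - 1.5Q = 10 + 2.5Q so Q* = 10.5 and P* = 36.25.
A tax on sellers shifts supply up by 23: 52 - 1.5Q = 10 + 2.5Q + 23, so Q_t = 4.75. Buyers pay P_b = 44.875; sellers receive P_s = P_b - 23 = 21.875.
CS falls from (1/2)(10.5)(15.75) = 82.6875 to (1/2)(4.75)(7.125) = 16.9219, a change of -65.7656.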